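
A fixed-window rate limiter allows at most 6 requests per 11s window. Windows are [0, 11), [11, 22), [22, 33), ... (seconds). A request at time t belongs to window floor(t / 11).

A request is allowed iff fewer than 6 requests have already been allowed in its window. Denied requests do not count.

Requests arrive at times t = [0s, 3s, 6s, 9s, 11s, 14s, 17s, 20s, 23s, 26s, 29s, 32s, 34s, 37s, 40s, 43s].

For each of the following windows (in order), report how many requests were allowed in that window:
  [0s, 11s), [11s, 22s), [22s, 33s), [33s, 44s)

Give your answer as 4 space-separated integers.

Answer: 4 4 4 4

Derivation:
Processing requests:
  req#1 t=0s (window 0): ALLOW
  req#2 t=3s (window 0): ALLOW
  req#3 t=6s (window 0): ALLOW
  req#4 t=9s (window 0): ALLOW
  req#5 t=11s (window 1): ALLOW
  req#6 t=14s (window 1): ALLOW
  req#7 t=17s (window 1): ALLOW
  req#8 t=20s (window 1): ALLOW
  req#9 t=23s (window 2): ALLOW
  req#10 t=26s (window 2): ALLOW
  req#11 t=29s (window 2): ALLOW
  req#12 t=32s (window 2): ALLOW
  req#13 t=34s (window 3): ALLOW
  req#14 t=37s (window 3): ALLOW
  req#15 t=40s (window 3): ALLOW
  req#16 t=43s (window 3): ALLOW

Allowed counts by window: 4 4 4 4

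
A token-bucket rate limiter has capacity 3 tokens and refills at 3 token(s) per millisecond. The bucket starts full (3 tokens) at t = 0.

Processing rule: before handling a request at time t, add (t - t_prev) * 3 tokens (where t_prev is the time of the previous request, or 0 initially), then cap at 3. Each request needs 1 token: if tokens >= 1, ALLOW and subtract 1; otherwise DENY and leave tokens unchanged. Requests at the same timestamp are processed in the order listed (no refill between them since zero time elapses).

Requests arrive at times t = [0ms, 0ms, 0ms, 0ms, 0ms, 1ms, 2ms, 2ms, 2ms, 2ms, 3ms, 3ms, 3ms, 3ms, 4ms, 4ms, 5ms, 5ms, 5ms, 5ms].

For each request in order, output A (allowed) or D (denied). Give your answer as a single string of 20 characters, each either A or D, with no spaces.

Simulating step by step:
  req#1 t=0ms: ALLOW
  req#2 t=0ms: ALLOW
  req#3 t=0ms: ALLOW
  req#4 t=0ms: DENY
  req#5 t=0ms: DENY
  req#6 t=1ms: ALLOW
  req#7 t=2ms: ALLOW
  req#8 t=2ms: ALLOW
  req#9 t=2ms: ALLOW
  req#10 t=2ms: DENY
  req#11 t=3ms: ALLOW
  req#12 t=3ms: ALLOW
  req#13 t=3ms: ALLOW
  req#14 t=3ms: DENY
  req#15 t=4ms: ALLOW
  req#16 t=4ms: ALLOW
  req#17 t=5ms: ALLOW
  req#18 t=5ms: ALLOW
  req#19 t=5ms: ALLOW
  req#20 t=5ms: DENY

Answer: AAADDAAAADAAADAAAAAD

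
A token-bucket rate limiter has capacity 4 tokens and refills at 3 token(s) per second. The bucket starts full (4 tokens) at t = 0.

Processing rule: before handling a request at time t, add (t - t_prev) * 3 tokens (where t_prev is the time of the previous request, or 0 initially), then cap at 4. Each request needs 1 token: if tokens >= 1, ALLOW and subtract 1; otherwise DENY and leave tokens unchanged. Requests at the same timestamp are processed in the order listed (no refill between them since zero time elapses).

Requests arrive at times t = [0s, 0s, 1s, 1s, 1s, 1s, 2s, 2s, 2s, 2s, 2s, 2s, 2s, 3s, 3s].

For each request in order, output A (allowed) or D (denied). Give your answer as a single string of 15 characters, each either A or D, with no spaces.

Answer: AAAAAAAAADDDDAA

Derivation:
Simulating step by step:
  req#1 t=0s: ALLOW
  req#2 t=0s: ALLOW
  req#3 t=1s: ALLOW
  req#4 t=1s: ALLOW
  req#5 t=1s: ALLOW
  req#6 t=1s: ALLOW
  req#7 t=2s: ALLOW
  req#8 t=2s: ALLOW
  req#9 t=2s: ALLOW
  req#10 t=2s: DENY
  req#11 t=2s: DENY
  req#12 t=2s: DENY
  req#13 t=2s: DENY
  req#14 t=3s: ALLOW
  req#15 t=3s: ALLOW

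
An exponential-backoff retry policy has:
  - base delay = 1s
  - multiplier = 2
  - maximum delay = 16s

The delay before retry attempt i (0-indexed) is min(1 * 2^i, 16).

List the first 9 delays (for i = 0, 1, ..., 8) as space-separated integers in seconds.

Answer: 1 2 4 8 16 16 16 16 16

Derivation:
Computing each delay:
  i=0: min(1*2^0, 16) = 1
  i=1: min(1*2^1, 16) = 2
  i=2: min(1*2^2, 16) = 4
  i=3: min(1*2^3, 16) = 8
  i=4: min(1*2^4, 16) = 16
  i=5: min(1*2^5, 16) = 16
  i=6: min(1*2^6, 16) = 16
  i=7: min(1*2^7, 16) = 16
  i=8: min(1*2^8, 16) = 16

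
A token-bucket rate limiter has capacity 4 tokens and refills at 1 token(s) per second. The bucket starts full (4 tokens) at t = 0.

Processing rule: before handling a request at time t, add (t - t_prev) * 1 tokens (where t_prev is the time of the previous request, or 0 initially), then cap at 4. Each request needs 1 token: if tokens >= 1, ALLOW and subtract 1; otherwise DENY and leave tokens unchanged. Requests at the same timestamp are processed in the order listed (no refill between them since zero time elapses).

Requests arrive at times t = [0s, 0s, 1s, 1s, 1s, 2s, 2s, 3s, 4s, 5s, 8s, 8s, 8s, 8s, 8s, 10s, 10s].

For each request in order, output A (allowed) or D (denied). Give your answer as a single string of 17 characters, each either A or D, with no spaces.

Simulating step by step:
  req#1 t=0s: ALLOW
  req#2 t=0s: ALLOW
  req#3 t=1s: ALLOW
  req#4 t=1s: ALLOW
  req#5 t=1s: ALLOW
  req#6 t=2s: ALLOW
  req#7 t=2s: DENY
  req#8 t=3s: ALLOW
  req#9 t=4s: ALLOW
  req#10 t=5s: ALLOW
  req#11 t=8s: ALLOW
  req#12 t=8s: ALLOW
  req#13 t=8s: ALLOW
  req#14 t=8s: DENY
  req#15 t=8s: DENY
  req#16 t=10s: ALLOW
  req#17 t=10s: ALLOW

Answer: AAAAAADAAAAAADDAA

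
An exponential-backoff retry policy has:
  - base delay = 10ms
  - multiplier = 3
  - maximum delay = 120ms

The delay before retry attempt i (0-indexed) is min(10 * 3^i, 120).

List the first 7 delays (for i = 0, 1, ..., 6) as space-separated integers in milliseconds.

Computing each delay:
  i=0: min(10*3^0, 120) = 10
  i=1: min(10*3^1, 120) = 30
  i=2: min(10*3^2, 120) = 90
  i=3: min(10*3^3, 120) = 120
  i=4: min(10*3^4, 120) = 120
  i=5: min(10*3^5, 120) = 120
  i=6: min(10*3^6, 120) = 120

Answer: 10 30 90 120 120 120 120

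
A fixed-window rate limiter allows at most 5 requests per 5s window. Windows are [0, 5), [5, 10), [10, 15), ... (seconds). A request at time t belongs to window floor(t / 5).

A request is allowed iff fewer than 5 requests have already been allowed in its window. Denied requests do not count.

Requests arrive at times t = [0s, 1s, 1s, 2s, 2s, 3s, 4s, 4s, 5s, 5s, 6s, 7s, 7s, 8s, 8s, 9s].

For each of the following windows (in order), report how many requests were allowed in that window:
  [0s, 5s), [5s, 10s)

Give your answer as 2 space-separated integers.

Answer: 5 5

Derivation:
Processing requests:
  req#1 t=0s (window 0): ALLOW
  req#2 t=1s (window 0): ALLOW
  req#3 t=1s (window 0): ALLOW
  req#4 t=2s (window 0): ALLOW
  req#5 t=2s (window 0): ALLOW
  req#6 t=3s (window 0): DENY
  req#7 t=4s (window 0): DENY
  req#8 t=4s (window 0): DENY
  req#9 t=5s (window 1): ALLOW
  req#10 t=5s (window 1): ALLOW
  req#11 t=6s (window 1): ALLOW
  req#12 t=7s (window 1): ALLOW
  req#13 t=7s (window 1): ALLOW
  req#14 t=8s (window 1): DENY
  req#15 t=8s (window 1): DENY
  req#16 t=9s (window 1): DENY

Allowed counts by window: 5 5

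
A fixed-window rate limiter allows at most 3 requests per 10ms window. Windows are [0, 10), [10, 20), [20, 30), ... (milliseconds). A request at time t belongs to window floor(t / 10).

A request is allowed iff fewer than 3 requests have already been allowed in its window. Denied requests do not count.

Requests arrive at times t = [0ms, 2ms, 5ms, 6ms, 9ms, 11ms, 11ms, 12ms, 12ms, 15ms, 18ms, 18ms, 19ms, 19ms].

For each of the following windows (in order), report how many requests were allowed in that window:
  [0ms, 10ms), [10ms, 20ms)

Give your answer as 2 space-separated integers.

Processing requests:
  req#1 t=0ms (window 0): ALLOW
  req#2 t=2ms (window 0): ALLOW
  req#3 t=5ms (window 0): ALLOW
  req#4 t=6ms (window 0): DENY
  req#5 t=9ms (window 0): DENY
  req#6 t=11ms (window 1): ALLOW
  req#7 t=11ms (window 1): ALLOW
  req#8 t=12ms (window 1): ALLOW
  req#9 t=12ms (window 1): DENY
  req#10 t=15ms (window 1): DENY
  req#11 t=18ms (window 1): DENY
  req#12 t=18ms (window 1): DENY
  req#13 t=19ms (window 1): DENY
  req#14 t=19ms (window 1): DENY

Allowed counts by window: 3 3

Answer: 3 3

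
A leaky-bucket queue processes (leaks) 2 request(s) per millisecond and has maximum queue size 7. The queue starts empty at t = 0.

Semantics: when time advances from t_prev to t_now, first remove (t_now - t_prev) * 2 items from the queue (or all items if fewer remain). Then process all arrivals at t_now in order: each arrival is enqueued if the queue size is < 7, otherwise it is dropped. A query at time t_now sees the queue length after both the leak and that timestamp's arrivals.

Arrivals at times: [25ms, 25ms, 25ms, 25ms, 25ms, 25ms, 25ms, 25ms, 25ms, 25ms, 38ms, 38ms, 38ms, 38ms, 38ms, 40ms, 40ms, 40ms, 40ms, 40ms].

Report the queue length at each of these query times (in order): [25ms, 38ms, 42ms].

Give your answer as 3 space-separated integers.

Answer: 7 5 2

Derivation:
Queue lengths at query times:
  query t=25ms: backlog = 7
  query t=38ms: backlog = 5
  query t=42ms: backlog = 2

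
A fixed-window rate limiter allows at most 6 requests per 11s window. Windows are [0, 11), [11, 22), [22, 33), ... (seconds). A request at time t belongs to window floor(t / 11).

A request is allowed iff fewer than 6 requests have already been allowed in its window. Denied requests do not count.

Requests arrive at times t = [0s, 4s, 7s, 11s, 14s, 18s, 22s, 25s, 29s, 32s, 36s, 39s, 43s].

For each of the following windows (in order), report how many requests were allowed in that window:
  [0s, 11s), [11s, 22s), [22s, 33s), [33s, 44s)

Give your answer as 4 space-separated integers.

Answer: 3 3 4 3

Derivation:
Processing requests:
  req#1 t=0s (window 0): ALLOW
  req#2 t=4s (window 0): ALLOW
  req#3 t=7s (window 0): ALLOW
  req#4 t=11s (window 1): ALLOW
  req#5 t=14s (window 1): ALLOW
  req#6 t=18s (window 1): ALLOW
  req#7 t=22s (window 2): ALLOW
  req#8 t=25s (window 2): ALLOW
  req#9 t=29s (window 2): ALLOW
  req#10 t=32s (window 2): ALLOW
  req#11 t=36s (window 3): ALLOW
  req#12 t=39s (window 3): ALLOW
  req#13 t=43s (window 3): ALLOW

Allowed counts by window: 3 3 4 3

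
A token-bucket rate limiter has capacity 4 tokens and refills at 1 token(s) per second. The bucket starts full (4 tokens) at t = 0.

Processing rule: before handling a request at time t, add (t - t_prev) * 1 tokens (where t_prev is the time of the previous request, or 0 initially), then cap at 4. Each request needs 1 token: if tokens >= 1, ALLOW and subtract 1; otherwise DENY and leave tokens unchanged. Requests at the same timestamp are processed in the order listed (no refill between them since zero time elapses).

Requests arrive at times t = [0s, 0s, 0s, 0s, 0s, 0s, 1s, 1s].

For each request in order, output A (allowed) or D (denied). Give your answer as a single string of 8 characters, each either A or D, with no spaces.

Answer: AAAADDAD

Derivation:
Simulating step by step:
  req#1 t=0s: ALLOW
  req#2 t=0s: ALLOW
  req#3 t=0s: ALLOW
  req#4 t=0s: ALLOW
  req#5 t=0s: DENY
  req#6 t=0s: DENY
  req#7 t=1s: ALLOW
  req#8 t=1s: DENY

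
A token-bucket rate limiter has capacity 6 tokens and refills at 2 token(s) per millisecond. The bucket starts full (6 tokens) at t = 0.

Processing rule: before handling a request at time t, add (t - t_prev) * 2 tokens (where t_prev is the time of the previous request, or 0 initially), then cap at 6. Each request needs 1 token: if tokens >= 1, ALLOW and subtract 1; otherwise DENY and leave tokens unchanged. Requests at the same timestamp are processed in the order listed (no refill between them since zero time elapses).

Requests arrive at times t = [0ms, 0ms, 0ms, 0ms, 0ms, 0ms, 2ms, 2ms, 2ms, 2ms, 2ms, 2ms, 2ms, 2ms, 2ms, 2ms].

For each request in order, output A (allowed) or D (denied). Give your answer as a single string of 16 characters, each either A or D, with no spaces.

Answer: AAAAAAAAAADDDDDD

Derivation:
Simulating step by step:
  req#1 t=0ms: ALLOW
  req#2 t=0ms: ALLOW
  req#3 t=0ms: ALLOW
  req#4 t=0ms: ALLOW
  req#5 t=0ms: ALLOW
  req#6 t=0ms: ALLOW
  req#7 t=2ms: ALLOW
  req#8 t=2ms: ALLOW
  req#9 t=2ms: ALLOW
  req#10 t=2ms: ALLOW
  req#11 t=2ms: DENY
  req#12 t=2ms: DENY
  req#13 t=2ms: DENY
  req#14 t=2ms: DENY
  req#15 t=2ms: DENY
  req#16 t=2ms: DENY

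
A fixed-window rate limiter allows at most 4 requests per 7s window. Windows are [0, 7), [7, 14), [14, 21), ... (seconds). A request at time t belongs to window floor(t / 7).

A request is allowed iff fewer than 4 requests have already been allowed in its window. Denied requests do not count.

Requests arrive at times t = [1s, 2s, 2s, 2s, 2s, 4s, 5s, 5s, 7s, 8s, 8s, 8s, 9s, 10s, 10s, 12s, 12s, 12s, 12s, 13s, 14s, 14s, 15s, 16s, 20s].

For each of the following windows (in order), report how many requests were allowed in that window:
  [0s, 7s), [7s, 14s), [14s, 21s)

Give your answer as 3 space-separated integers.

Answer: 4 4 4

Derivation:
Processing requests:
  req#1 t=1s (window 0): ALLOW
  req#2 t=2s (window 0): ALLOW
  req#3 t=2s (window 0): ALLOW
  req#4 t=2s (window 0): ALLOW
  req#5 t=2s (window 0): DENY
  req#6 t=4s (window 0): DENY
  req#7 t=5s (window 0): DENY
  req#8 t=5s (window 0): DENY
  req#9 t=7s (window 1): ALLOW
  req#10 t=8s (window 1): ALLOW
  req#11 t=8s (window 1): ALLOW
  req#12 t=8s (window 1): ALLOW
  req#13 t=9s (window 1): DENY
  req#14 t=10s (window 1): DENY
  req#15 t=10s (window 1): DENY
  req#16 t=12s (window 1): DENY
  req#17 t=12s (window 1): DENY
  req#18 t=12s (window 1): DENY
  req#19 t=12s (window 1): DENY
  req#20 t=13s (window 1): DENY
  req#21 t=14s (window 2): ALLOW
  req#22 t=14s (window 2): ALLOW
  req#23 t=15s (window 2): ALLOW
  req#24 t=16s (window 2): ALLOW
  req#25 t=20s (window 2): DENY

Allowed counts by window: 4 4 4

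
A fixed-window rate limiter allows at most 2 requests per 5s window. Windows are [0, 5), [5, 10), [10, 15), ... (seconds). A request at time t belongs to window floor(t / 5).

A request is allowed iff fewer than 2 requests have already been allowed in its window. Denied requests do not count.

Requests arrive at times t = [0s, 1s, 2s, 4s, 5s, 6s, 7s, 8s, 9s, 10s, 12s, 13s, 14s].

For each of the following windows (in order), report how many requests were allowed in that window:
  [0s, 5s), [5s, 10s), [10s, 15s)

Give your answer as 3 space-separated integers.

Processing requests:
  req#1 t=0s (window 0): ALLOW
  req#2 t=1s (window 0): ALLOW
  req#3 t=2s (window 0): DENY
  req#4 t=4s (window 0): DENY
  req#5 t=5s (window 1): ALLOW
  req#6 t=6s (window 1): ALLOW
  req#7 t=7s (window 1): DENY
  req#8 t=8s (window 1): DENY
  req#9 t=9s (window 1): DENY
  req#10 t=10s (window 2): ALLOW
  req#11 t=12s (window 2): ALLOW
  req#12 t=13s (window 2): DENY
  req#13 t=14s (window 2): DENY

Allowed counts by window: 2 2 2

Answer: 2 2 2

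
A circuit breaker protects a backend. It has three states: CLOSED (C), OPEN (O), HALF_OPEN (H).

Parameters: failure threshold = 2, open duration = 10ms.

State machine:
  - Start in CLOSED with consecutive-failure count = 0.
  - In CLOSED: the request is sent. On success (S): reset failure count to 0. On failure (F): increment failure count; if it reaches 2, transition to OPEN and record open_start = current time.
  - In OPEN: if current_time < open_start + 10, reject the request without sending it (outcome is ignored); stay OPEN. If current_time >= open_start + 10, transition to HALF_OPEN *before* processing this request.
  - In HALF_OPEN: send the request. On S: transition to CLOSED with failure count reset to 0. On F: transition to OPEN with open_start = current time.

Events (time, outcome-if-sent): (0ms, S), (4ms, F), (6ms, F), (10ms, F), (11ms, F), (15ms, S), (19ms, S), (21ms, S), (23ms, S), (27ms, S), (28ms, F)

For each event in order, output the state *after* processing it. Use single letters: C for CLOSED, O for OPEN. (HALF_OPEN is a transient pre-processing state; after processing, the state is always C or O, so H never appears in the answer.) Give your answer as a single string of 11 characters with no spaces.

State after each event:
  event#1 t=0ms outcome=S: state=CLOSED
  event#2 t=4ms outcome=F: state=CLOSED
  event#3 t=6ms outcome=F: state=OPEN
  event#4 t=10ms outcome=F: state=OPEN
  event#5 t=11ms outcome=F: state=OPEN
  event#6 t=15ms outcome=S: state=OPEN
  event#7 t=19ms outcome=S: state=CLOSED
  event#8 t=21ms outcome=S: state=CLOSED
  event#9 t=23ms outcome=S: state=CLOSED
  event#10 t=27ms outcome=S: state=CLOSED
  event#11 t=28ms outcome=F: state=CLOSED

Answer: CCOOOOCCCCC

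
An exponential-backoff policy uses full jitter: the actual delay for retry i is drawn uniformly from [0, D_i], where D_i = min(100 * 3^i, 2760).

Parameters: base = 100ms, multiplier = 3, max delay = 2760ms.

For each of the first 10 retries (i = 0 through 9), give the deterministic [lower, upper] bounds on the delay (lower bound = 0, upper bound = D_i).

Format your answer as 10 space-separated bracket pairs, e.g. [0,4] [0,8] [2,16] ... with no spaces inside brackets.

Computing bounds per retry:
  i=0: D_i=min(100*3^0,2760)=100, bounds=[0,100]
  i=1: D_i=min(100*3^1,2760)=300, bounds=[0,300]
  i=2: D_i=min(100*3^2,2760)=900, bounds=[0,900]
  i=3: D_i=min(100*3^3,2760)=2700, bounds=[0,2700]
  i=4: D_i=min(100*3^4,2760)=2760, bounds=[0,2760]
  i=5: D_i=min(100*3^5,2760)=2760, bounds=[0,2760]
  i=6: D_i=min(100*3^6,2760)=2760, bounds=[0,2760]
  i=7: D_i=min(100*3^7,2760)=2760, bounds=[0,2760]
  i=8: D_i=min(100*3^8,2760)=2760, bounds=[0,2760]
  i=9: D_i=min(100*3^9,2760)=2760, bounds=[0,2760]

Answer: [0,100] [0,300] [0,900] [0,2700] [0,2760] [0,2760] [0,2760] [0,2760] [0,2760] [0,2760]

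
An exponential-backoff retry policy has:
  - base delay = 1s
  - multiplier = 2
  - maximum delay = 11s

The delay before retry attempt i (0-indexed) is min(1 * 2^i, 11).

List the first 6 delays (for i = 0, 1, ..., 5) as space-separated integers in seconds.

Answer: 1 2 4 8 11 11

Derivation:
Computing each delay:
  i=0: min(1*2^0, 11) = 1
  i=1: min(1*2^1, 11) = 2
  i=2: min(1*2^2, 11) = 4
  i=3: min(1*2^3, 11) = 8
  i=4: min(1*2^4, 11) = 11
  i=5: min(1*2^5, 11) = 11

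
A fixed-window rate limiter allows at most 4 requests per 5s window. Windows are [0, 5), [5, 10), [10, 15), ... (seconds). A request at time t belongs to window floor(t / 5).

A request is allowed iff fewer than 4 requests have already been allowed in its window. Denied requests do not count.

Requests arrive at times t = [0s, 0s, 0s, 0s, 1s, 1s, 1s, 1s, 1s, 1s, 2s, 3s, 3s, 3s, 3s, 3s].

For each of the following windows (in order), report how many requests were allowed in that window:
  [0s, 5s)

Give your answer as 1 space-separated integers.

Processing requests:
  req#1 t=0s (window 0): ALLOW
  req#2 t=0s (window 0): ALLOW
  req#3 t=0s (window 0): ALLOW
  req#4 t=0s (window 0): ALLOW
  req#5 t=1s (window 0): DENY
  req#6 t=1s (window 0): DENY
  req#7 t=1s (window 0): DENY
  req#8 t=1s (window 0): DENY
  req#9 t=1s (window 0): DENY
  req#10 t=1s (window 0): DENY
  req#11 t=2s (window 0): DENY
  req#12 t=3s (window 0): DENY
  req#13 t=3s (window 0): DENY
  req#14 t=3s (window 0): DENY
  req#15 t=3s (window 0): DENY
  req#16 t=3s (window 0): DENY

Allowed counts by window: 4

Answer: 4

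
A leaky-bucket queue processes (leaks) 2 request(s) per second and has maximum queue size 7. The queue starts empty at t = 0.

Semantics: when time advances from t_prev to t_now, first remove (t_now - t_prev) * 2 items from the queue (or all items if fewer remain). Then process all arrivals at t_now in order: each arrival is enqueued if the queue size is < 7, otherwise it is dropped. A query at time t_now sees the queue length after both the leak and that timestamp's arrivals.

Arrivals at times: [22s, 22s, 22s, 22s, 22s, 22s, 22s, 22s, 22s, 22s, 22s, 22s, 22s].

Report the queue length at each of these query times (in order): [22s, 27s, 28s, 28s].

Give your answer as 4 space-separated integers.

Answer: 7 0 0 0

Derivation:
Queue lengths at query times:
  query t=22s: backlog = 7
  query t=27s: backlog = 0
  query t=28s: backlog = 0
  query t=28s: backlog = 0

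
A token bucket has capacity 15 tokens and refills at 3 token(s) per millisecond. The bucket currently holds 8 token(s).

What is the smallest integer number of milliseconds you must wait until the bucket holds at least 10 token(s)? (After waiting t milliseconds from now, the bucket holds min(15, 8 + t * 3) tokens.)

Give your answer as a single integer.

Answer: 1

Derivation:
Need 8 + t * 3 >= 10, so t >= 2/3.
Smallest integer t = ceil(2/3) = 1.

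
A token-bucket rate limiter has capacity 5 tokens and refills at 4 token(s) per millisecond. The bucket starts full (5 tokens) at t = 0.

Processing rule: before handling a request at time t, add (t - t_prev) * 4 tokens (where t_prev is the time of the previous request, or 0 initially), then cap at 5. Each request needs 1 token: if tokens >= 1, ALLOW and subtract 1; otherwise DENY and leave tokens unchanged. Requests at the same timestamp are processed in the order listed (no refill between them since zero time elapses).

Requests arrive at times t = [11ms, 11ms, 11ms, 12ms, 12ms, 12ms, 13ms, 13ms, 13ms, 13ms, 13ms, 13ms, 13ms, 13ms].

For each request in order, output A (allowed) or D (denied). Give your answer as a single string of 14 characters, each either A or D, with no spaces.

Answer: AAAAAAAAAAADDD

Derivation:
Simulating step by step:
  req#1 t=11ms: ALLOW
  req#2 t=11ms: ALLOW
  req#3 t=11ms: ALLOW
  req#4 t=12ms: ALLOW
  req#5 t=12ms: ALLOW
  req#6 t=12ms: ALLOW
  req#7 t=13ms: ALLOW
  req#8 t=13ms: ALLOW
  req#9 t=13ms: ALLOW
  req#10 t=13ms: ALLOW
  req#11 t=13ms: ALLOW
  req#12 t=13ms: DENY
  req#13 t=13ms: DENY
  req#14 t=13ms: DENY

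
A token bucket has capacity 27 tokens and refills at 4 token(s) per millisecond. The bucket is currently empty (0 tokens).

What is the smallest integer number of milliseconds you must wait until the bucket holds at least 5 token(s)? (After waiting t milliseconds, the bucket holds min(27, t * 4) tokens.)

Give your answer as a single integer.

Need t * 4 >= 5, so t >= 5/4.
Smallest integer t = ceil(5/4) = 2.

Answer: 2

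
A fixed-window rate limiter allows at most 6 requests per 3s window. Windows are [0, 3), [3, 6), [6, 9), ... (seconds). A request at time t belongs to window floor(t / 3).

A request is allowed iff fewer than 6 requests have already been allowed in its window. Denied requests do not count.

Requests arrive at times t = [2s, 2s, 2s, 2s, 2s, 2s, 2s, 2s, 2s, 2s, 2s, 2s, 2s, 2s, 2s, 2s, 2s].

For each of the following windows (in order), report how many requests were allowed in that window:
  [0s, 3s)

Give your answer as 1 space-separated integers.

Answer: 6

Derivation:
Processing requests:
  req#1 t=2s (window 0): ALLOW
  req#2 t=2s (window 0): ALLOW
  req#3 t=2s (window 0): ALLOW
  req#4 t=2s (window 0): ALLOW
  req#5 t=2s (window 0): ALLOW
  req#6 t=2s (window 0): ALLOW
  req#7 t=2s (window 0): DENY
  req#8 t=2s (window 0): DENY
  req#9 t=2s (window 0): DENY
  req#10 t=2s (window 0): DENY
  req#11 t=2s (window 0): DENY
  req#12 t=2s (window 0): DENY
  req#13 t=2s (window 0): DENY
  req#14 t=2s (window 0): DENY
  req#15 t=2s (window 0): DENY
  req#16 t=2s (window 0): DENY
  req#17 t=2s (window 0): DENY

Allowed counts by window: 6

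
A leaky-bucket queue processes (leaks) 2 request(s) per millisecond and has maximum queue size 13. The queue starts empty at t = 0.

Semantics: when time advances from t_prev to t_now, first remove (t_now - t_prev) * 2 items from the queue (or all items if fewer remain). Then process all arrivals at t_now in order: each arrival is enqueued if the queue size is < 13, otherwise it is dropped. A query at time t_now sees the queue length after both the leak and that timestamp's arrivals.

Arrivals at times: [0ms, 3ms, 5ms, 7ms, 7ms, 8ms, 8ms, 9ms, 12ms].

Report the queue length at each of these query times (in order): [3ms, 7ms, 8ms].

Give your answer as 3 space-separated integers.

Queue lengths at query times:
  query t=3ms: backlog = 1
  query t=7ms: backlog = 2
  query t=8ms: backlog = 2

Answer: 1 2 2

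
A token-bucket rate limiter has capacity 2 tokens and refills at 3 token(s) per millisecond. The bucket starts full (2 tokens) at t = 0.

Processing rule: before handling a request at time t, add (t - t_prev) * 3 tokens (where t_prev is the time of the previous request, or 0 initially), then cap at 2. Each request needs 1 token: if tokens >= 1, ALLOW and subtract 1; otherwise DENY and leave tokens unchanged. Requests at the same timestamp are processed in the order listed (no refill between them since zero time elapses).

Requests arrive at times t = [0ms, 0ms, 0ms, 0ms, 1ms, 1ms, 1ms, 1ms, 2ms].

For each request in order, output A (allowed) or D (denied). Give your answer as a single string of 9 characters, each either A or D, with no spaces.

Simulating step by step:
  req#1 t=0ms: ALLOW
  req#2 t=0ms: ALLOW
  req#3 t=0ms: DENY
  req#4 t=0ms: DENY
  req#5 t=1ms: ALLOW
  req#6 t=1ms: ALLOW
  req#7 t=1ms: DENY
  req#8 t=1ms: DENY
  req#9 t=2ms: ALLOW

Answer: AADDAADDA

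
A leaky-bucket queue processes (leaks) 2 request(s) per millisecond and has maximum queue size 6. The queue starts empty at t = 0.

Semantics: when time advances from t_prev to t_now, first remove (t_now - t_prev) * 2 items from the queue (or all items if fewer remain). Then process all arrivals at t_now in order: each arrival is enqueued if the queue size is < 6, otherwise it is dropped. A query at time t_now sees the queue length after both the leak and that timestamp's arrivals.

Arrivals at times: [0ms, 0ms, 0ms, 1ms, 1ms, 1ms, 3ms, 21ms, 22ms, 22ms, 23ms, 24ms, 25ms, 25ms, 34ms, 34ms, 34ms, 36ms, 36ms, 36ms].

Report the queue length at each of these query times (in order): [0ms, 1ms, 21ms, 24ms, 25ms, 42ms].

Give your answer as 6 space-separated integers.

Queue lengths at query times:
  query t=0ms: backlog = 3
  query t=1ms: backlog = 4
  query t=21ms: backlog = 1
  query t=24ms: backlog = 1
  query t=25ms: backlog = 2
  query t=42ms: backlog = 0

Answer: 3 4 1 1 2 0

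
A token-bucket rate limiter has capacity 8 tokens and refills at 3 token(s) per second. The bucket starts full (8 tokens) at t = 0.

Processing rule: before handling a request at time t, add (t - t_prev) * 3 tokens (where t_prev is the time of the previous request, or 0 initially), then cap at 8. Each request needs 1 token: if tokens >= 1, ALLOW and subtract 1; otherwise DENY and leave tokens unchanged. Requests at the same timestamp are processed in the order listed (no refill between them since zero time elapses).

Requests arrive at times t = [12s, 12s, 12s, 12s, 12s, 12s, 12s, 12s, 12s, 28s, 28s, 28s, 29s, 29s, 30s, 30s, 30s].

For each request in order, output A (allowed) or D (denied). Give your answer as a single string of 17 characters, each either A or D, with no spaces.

Simulating step by step:
  req#1 t=12s: ALLOW
  req#2 t=12s: ALLOW
  req#3 t=12s: ALLOW
  req#4 t=12s: ALLOW
  req#5 t=12s: ALLOW
  req#6 t=12s: ALLOW
  req#7 t=12s: ALLOW
  req#8 t=12s: ALLOW
  req#9 t=12s: DENY
  req#10 t=28s: ALLOW
  req#11 t=28s: ALLOW
  req#12 t=28s: ALLOW
  req#13 t=29s: ALLOW
  req#14 t=29s: ALLOW
  req#15 t=30s: ALLOW
  req#16 t=30s: ALLOW
  req#17 t=30s: ALLOW

Answer: AAAAAAAADAAAAAAAA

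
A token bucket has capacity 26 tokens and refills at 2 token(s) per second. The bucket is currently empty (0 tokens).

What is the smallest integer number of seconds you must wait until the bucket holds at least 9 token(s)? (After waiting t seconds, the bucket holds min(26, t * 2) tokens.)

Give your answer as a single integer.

Answer: 5

Derivation:
Need t * 2 >= 9, so t >= 9/2.
Smallest integer t = ceil(9/2) = 5.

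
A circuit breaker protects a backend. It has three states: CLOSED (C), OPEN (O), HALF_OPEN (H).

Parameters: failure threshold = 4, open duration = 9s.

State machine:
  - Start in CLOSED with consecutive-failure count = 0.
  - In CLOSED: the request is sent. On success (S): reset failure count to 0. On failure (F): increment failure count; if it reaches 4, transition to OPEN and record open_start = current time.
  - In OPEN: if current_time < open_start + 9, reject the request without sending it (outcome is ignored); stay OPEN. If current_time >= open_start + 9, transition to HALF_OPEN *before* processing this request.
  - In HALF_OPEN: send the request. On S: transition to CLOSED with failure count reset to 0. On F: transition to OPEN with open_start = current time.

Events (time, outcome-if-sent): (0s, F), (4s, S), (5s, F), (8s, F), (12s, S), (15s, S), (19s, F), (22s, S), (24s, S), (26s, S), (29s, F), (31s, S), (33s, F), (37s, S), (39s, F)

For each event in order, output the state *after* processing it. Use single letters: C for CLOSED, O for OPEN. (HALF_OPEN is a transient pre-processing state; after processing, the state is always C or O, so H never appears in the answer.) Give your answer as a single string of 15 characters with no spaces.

Answer: CCCCCCCCCCCCCCC

Derivation:
State after each event:
  event#1 t=0s outcome=F: state=CLOSED
  event#2 t=4s outcome=S: state=CLOSED
  event#3 t=5s outcome=F: state=CLOSED
  event#4 t=8s outcome=F: state=CLOSED
  event#5 t=12s outcome=S: state=CLOSED
  event#6 t=15s outcome=S: state=CLOSED
  event#7 t=19s outcome=F: state=CLOSED
  event#8 t=22s outcome=S: state=CLOSED
  event#9 t=24s outcome=S: state=CLOSED
  event#10 t=26s outcome=S: state=CLOSED
  event#11 t=29s outcome=F: state=CLOSED
  event#12 t=31s outcome=S: state=CLOSED
  event#13 t=33s outcome=F: state=CLOSED
  event#14 t=37s outcome=S: state=CLOSED
  event#15 t=39s outcome=F: state=CLOSED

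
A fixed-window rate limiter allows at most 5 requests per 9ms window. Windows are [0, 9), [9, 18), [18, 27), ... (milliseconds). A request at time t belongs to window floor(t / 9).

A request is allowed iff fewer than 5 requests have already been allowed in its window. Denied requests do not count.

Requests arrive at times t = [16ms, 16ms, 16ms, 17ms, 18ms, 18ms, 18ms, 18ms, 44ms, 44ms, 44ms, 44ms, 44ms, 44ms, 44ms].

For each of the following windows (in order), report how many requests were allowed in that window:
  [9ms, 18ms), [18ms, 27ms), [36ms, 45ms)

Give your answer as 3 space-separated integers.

Answer: 4 4 5

Derivation:
Processing requests:
  req#1 t=16ms (window 1): ALLOW
  req#2 t=16ms (window 1): ALLOW
  req#3 t=16ms (window 1): ALLOW
  req#4 t=17ms (window 1): ALLOW
  req#5 t=18ms (window 2): ALLOW
  req#6 t=18ms (window 2): ALLOW
  req#7 t=18ms (window 2): ALLOW
  req#8 t=18ms (window 2): ALLOW
  req#9 t=44ms (window 4): ALLOW
  req#10 t=44ms (window 4): ALLOW
  req#11 t=44ms (window 4): ALLOW
  req#12 t=44ms (window 4): ALLOW
  req#13 t=44ms (window 4): ALLOW
  req#14 t=44ms (window 4): DENY
  req#15 t=44ms (window 4): DENY

Allowed counts by window: 4 4 5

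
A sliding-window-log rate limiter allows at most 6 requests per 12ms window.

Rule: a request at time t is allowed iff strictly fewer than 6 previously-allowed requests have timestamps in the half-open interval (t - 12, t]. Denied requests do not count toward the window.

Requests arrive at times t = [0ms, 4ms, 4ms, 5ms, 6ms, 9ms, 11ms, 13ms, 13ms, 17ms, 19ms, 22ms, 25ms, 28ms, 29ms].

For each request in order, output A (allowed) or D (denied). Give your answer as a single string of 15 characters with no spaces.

Answer: AAAAAADADAAAAAA

Derivation:
Tracking allowed requests in the window:
  req#1 t=0ms: ALLOW
  req#2 t=4ms: ALLOW
  req#3 t=4ms: ALLOW
  req#4 t=5ms: ALLOW
  req#5 t=6ms: ALLOW
  req#6 t=9ms: ALLOW
  req#7 t=11ms: DENY
  req#8 t=13ms: ALLOW
  req#9 t=13ms: DENY
  req#10 t=17ms: ALLOW
  req#11 t=19ms: ALLOW
  req#12 t=22ms: ALLOW
  req#13 t=25ms: ALLOW
  req#14 t=28ms: ALLOW
  req#15 t=29ms: ALLOW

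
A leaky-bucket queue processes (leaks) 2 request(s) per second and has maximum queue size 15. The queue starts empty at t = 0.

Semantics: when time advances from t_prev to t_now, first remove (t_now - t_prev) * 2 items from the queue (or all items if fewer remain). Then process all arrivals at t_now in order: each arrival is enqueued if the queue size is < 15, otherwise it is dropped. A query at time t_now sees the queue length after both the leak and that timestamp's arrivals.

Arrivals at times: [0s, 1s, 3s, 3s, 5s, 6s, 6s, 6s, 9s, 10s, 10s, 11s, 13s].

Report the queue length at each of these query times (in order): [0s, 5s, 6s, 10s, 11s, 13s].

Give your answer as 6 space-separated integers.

Queue lengths at query times:
  query t=0s: backlog = 1
  query t=5s: backlog = 1
  query t=6s: backlog = 3
  query t=10s: backlog = 2
  query t=11s: backlog = 1
  query t=13s: backlog = 1

Answer: 1 1 3 2 1 1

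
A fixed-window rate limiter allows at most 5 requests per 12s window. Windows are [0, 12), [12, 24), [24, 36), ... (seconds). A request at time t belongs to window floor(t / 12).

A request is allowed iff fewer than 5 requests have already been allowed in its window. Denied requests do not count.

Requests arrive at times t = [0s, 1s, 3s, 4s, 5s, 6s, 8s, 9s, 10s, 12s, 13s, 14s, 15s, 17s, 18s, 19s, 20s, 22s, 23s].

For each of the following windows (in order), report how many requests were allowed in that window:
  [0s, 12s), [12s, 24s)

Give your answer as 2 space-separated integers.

Answer: 5 5

Derivation:
Processing requests:
  req#1 t=0s (window 0): ALLOW
  req#2 t=1s (window 0): ALLOW
  req#3 t=3s (window 0): ALLOW
  req#4 t=4s (window 0): ALLOW
  req#5 t=5s (window 0): ALLOW
  req#6 t=6s (window 0): DENY
  req#7 t=8s (window 0): DENY
  req#8 t=9s (window 0): DENY
  req#9 t=10s (window 0): DENY
  req#10 t=12s (window 1): ALLOW
  req#11 t=13s (window 1): ALLOW
  req#12 t=14s (window 1): ALLOW
  req#13 t=15s (window 1): ALLOW
  req#14 t=17s (window 1): ALLOW
  req#15 t=18s (window 1): DENY
  req#16 t=19s (window 1): DENY
  req#17 t=20s (window 1): DENY
  req#18 t=22s (window 1): DENY
  req#19 t=23s (window 1): DENY

Allowed counts by window: 5 5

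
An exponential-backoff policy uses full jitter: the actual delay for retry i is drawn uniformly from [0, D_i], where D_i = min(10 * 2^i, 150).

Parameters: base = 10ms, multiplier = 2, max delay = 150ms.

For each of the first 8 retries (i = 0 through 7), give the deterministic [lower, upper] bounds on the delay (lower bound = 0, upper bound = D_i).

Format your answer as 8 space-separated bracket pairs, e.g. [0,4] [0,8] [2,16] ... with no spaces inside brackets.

Answer: [0,10] [0,20] [0,40] [0,80] [0,150] [0,150] [0,150] [0,150]

Derivation:
Computing bounds per retry:
  i=0: D_i=min(10*2^0,150)=10, bounds=[0,10]
  i=1: D_i=min(10*2^1,150)=20, bounds=[0,20]
  i=2: D_i=min(10*2^2,150)=40, bounds=[0,40]
  i=3: D_i=min(10*2^3,150)=80, bounds=[0,80]
  i=4: D_i=min(10*2^4,150)=150, bounds=[0,150]
  i=5: D_i=min(10*2^5,150)=150, bounds=[0,150]
  i=6: D_i=min(10*2^6,150)=150, bounds=[0,150]
  i=7: D_i=min(10*2^7,150)=150, bounds=[0,150]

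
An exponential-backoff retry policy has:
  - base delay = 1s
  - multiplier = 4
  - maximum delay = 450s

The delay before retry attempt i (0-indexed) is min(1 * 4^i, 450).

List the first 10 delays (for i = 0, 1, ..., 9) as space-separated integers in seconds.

Computing each delay:
  i=0: min(1*4^0, 450) = 1
  i=1: min(1*4^1, 450) = 4
  i=2: min(1*4^2, 450) = 16
  i=3: min(1*4^3, 450) = 64
  i=4: min(1*4^4, 450) = 256
  i=5: min(1*4^5, 450) = 450
  i=6: min(1*4^6, 450) = 450
  i=7: min(1*4^7, 450) = 450
  i=8: min(1*4^8, 450) = 450
  i=9: min(1*4^9, 450) = 450

Answer: 1 4 16 64 256 450 450 450 450 450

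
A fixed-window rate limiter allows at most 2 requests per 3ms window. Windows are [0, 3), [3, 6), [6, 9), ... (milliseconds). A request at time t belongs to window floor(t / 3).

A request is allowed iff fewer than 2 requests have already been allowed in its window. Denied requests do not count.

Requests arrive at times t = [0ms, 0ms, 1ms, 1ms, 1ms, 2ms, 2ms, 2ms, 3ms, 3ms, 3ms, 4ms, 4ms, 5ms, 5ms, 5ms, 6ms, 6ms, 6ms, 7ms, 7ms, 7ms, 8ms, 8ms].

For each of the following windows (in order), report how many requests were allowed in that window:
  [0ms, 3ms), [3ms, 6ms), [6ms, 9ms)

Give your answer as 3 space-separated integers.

Processing requests:
  req#1 t=0ms (window 0): ALLOW
  req#2 t=0ms (window 0): ALLOW
  req#3 t=1ms (window 0): DENY
  req#4 t=1ms (window 0): DENY
  req#5 t=1ms (window 0): DENY
  req#6 t=2ms (window 0): DENY
  req#7 t=2ms (window 0): DENY
  req#8 t=2ms (window 0): DENY
  req#9 t=3ms (window 1): ALLOW
  req#10 t=3ms (window 1): ALLOW
  req#11 t=3ms (window 1): DENY
  req#12 t=4ms (window 1): DENY
  req#13 t=4ms (window 1): DENY
  req#14 t=5ms (window 1): DENY
  req#15 t=5ms (window 1): DENY
  req#16 t=5ms (window 1): DENY
  req#17 t=6ms (window 2): ALLOW
  req#18 t=6ms (window 2): ALLOW
  req#19 t=6ms (window 2): DENY
  req#20 t=7ms (window 2): DENY
  req#21 t=7ms (window 2): DENY
  req#22 t=7ms (window 2): DENY
  req#23 t=8ms (window 2): DENY
  req#24 t=8ms (window 2): DENY

Allowed counts by window: 2 2 2

Answer: 2 2 2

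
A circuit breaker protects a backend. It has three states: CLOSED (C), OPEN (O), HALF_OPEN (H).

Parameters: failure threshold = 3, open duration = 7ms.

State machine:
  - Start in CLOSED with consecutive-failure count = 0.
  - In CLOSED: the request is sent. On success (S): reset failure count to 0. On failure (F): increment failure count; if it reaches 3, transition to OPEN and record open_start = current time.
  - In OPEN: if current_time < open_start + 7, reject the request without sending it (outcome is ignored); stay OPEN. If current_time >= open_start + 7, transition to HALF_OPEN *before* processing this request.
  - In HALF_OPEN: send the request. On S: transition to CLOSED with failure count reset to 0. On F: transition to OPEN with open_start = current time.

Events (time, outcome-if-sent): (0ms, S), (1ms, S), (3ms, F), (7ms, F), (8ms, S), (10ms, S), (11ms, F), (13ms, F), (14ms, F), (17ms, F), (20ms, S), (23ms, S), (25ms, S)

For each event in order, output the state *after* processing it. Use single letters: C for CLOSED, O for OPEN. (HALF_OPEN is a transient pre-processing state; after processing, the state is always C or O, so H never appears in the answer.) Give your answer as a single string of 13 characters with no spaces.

Answer: CCCCCCCCOOOCC

Derivation:
State after each event:
  event#1 t=0ms outcome=S: state=CLOSED
  event#2 t=1ms outcome=S: state=CLOSED
  event#3 t=3ms outcome=F: state=CLOSED
  event#4 t=7ms outcome=F: state=CLOSED
  event#5 t=8ms outcome=S: state=CLOSED
  event#6 t=10ms outcome=S: state=CLOSED
  event#7 t=11ms outcome=F: state=CLOSED
  event#8 t=13ms outcome=F: state=CLOSED
  event#9 t=14ms outcome=F: state=OPEN
  event#10 t=17ms outcome=F: state=OPEN
  event#11 t=20ms outcome=S: state=OPEN
  event#12 t=23ms outcome=S: state=CLOSED
  event#13 t=25ms outcome=S: state=CLOSED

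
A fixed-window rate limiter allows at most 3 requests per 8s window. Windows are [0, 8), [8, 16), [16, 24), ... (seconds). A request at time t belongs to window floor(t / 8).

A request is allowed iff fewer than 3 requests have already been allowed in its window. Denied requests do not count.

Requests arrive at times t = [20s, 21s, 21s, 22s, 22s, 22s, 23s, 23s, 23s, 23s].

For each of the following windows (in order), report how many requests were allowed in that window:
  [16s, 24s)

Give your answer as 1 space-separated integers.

Answer: 3

Derivation:
Processing requests:
  req#1 t=20s (window 2): ALLOW
  req#2 t=21s (window 2): ALLOW
  req#3 t=21s (window 2): ALLOW
  req#4 t=22s (window 2): DENY
  req#5 t=22s (window 2): DENY
  req#6 t=22s (window 2): DENY
  req#7 t=23s (window 2): DENY
  req#8 t=23s (window 2): DENY
  req#9 t=23s (window 2): DENY
  req#10 t=23s (window 2): DENY

Allowed counts by window: 3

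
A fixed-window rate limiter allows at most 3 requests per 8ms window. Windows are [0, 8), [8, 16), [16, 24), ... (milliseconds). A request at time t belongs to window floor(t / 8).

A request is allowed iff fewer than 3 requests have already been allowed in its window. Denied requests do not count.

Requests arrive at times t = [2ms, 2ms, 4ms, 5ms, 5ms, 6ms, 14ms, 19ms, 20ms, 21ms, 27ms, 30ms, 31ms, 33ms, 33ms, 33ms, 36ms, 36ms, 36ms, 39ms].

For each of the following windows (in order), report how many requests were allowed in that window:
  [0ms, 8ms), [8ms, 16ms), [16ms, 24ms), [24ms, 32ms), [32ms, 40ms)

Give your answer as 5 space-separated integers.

Answer: 3 1 3 3 3

Derivation:
Processing requests:
  req#1 t=2ms (window 0): ALLOW
  req#2 t=2ms (window 0): ALLOW
  req#3 t=4ms (window 0): ALLOW
  req#4 t=5ms (window 0): DENY
  req#5 t=5ms (window 0): DENY
  req#6 t=6ms (window 0): DENY
  req#7 t=14ms (window 1): ALLOW
  req#8 t=19ms (window 2): ALLOW
  req#9 t=20ms (window 2): ALLOW
  req#10 t=21ms (window 2): ALLOW
  req#11 t=27ms (window 3): ALLOW
  req#12 t=30ms (window 3): ALLOW
  req#13 t=31ms (window 3): ALLOW
  req#14 t=33ms (window 4): ALLOW
  req#15 t=33ms (window 4): ALLOW
  req#16 t=33ms (window 4): ALLOW
  req#17 t=36ms (window 4): DENY
  req#18 t=36ms (window 4): DENY
  req#19 t=36ms (window 4): DENY
  req#20 t=39ms (window 4): DENY

Allowed counts by window: 3 1 3 3 3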